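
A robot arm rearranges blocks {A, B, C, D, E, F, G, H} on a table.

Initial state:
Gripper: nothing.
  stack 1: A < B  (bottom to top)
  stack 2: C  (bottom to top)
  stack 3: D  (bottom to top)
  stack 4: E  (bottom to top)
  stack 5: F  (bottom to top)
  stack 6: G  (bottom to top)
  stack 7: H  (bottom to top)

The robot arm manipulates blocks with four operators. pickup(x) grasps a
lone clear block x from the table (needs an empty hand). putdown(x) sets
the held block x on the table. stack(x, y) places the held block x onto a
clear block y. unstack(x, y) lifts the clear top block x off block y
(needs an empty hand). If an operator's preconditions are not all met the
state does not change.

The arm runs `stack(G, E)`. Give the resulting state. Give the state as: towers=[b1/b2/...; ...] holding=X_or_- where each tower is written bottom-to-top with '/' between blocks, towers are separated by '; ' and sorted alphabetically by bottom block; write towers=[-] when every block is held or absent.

before: towers=[A/B; C; D; E; F; G; H] holding=-
pre[stack(G, E)]: holding(G) ✗, clear(E) ✓, G≠E ✓
holding(G) unmet → stack(G, E) is a no-op
after:  towers=[A/B; C; D; E; F; G; H] holding=-

towers=[A/B; C; D; E; F; G; H] holding=-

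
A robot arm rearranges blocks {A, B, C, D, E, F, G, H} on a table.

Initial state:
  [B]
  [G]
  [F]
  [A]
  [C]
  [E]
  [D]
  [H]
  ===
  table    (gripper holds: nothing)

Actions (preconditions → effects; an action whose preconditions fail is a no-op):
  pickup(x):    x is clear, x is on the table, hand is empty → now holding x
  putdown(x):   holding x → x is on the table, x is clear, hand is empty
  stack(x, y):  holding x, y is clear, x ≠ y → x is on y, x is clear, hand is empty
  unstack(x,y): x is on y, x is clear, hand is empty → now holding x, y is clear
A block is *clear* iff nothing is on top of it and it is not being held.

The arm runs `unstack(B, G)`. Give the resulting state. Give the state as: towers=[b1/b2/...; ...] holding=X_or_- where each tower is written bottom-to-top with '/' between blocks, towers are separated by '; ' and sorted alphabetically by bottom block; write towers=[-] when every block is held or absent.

before: towers=[H/D/E/C/A/F/G/B] holding=-
pre[unstack(B, G)]: on(B,G) ✓, clear(B) ✓, handempty ✓
all met → apply unstack(B, G)
after:  towers=[H/D/E/C/A/F/G] holding=B

towers=[H/D/E/C/A/F/G] holding=B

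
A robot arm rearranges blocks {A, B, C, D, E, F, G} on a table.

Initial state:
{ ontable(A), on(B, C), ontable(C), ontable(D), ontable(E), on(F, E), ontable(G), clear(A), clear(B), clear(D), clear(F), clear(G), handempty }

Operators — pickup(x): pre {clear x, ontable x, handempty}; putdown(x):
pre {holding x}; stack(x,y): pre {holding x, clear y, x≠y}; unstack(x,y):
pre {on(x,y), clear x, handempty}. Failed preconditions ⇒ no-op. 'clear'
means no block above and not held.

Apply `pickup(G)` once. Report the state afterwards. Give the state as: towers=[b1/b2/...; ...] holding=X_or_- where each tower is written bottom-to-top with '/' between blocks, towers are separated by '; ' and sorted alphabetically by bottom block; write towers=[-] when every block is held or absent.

before: towers=[A; C/B; D; E/F; G] holding=-
pre[pickup(G)]: clear(G) yes, ontable(G) yes, handempty yes
all met → apply pickup(G)
after:  towers=[A; C/B; D; E/F] holding=G

towers=[A; C/B; D; E/F] holding=G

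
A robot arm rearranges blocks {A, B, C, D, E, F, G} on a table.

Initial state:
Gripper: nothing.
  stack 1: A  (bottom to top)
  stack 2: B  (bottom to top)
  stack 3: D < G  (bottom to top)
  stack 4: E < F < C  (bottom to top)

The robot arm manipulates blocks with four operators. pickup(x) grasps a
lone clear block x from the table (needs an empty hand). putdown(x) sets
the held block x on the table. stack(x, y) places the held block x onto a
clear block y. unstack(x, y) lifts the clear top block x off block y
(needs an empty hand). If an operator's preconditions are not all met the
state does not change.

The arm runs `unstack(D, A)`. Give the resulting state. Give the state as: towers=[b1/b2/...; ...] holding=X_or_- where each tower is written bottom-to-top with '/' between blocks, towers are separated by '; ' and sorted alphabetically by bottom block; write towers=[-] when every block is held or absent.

before: towers=[A; B; D/G; E/F/C] holding=-
pre[unstack(D, A)]: on(D,A) ✗, clear(D) ✗, handempty ✓
on(D,A), clear(D) unmet → unstack(D, A) is a no-op
after:  towers=[A; B; D/G; E/F/C] holding=-

towers=[A; B; D/G; E/F/C] holding=-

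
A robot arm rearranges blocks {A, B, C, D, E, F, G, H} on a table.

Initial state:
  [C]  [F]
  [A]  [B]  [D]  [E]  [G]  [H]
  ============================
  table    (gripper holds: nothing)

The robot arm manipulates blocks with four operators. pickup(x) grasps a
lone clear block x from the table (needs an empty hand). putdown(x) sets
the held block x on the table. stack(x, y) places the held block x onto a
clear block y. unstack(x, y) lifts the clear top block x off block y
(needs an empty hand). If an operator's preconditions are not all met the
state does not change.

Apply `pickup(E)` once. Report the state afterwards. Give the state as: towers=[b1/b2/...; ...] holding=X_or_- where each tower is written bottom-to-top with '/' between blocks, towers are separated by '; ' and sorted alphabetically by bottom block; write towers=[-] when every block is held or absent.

before: towers=[A/C; B/F; D; E; G; H] holding=-
pre[pickup(E)]: clear(E) yes, ontable(E) yes, handempty yes
all met → apply pickup(E)
after:  towers=[A/C; B/F; D; G; H] holding=E

towers=[A/C; B/F; D; G; H] holding=E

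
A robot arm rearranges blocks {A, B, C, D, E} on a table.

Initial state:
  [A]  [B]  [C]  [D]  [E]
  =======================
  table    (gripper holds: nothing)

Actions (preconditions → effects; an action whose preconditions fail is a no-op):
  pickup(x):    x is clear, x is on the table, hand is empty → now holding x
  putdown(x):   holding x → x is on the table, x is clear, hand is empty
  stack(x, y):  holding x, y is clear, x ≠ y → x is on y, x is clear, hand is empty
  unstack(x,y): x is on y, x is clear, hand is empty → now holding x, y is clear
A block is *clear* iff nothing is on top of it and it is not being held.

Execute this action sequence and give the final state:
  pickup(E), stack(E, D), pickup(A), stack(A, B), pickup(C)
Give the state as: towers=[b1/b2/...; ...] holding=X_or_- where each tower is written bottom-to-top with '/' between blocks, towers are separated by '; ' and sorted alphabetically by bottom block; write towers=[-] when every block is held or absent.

towers=[B/A; D/E] holding=C

step 1 (pickup(E)): towers=[A; B; C; D] holding=E
step 2 (stack(E, D)): towers=[A; B; C; D/E] holding=-
step 3 (pickup(A)): towers=[B; C; D/E] holding=A
step 4 (stack(A, B)): towers=[B/A; C; D/E] holding=-
step 5 (pickup(C)): towers=[B/A; D/E] holding=C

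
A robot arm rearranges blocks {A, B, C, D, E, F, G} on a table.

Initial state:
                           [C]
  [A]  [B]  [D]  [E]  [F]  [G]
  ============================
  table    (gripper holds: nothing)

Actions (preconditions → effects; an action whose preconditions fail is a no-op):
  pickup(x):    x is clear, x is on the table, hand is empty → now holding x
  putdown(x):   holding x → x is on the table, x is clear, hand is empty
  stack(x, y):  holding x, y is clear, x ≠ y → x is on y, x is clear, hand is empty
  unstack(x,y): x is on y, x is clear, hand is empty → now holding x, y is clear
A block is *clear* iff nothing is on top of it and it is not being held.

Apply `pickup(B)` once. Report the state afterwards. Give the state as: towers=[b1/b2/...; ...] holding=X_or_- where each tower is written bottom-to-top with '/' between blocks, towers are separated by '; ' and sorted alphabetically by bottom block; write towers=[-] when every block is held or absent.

towers=[A; D; E; F; G/C] holding=B

before: towers=[A; B; D; E; F; G/C] holding=-
pre[pickup(B)]: clear(B) ✓, ontable(B) ✓, handempty ✓
all met → apply pickup(B)
after:  towers=[A; D; E; F; G/C] holding=B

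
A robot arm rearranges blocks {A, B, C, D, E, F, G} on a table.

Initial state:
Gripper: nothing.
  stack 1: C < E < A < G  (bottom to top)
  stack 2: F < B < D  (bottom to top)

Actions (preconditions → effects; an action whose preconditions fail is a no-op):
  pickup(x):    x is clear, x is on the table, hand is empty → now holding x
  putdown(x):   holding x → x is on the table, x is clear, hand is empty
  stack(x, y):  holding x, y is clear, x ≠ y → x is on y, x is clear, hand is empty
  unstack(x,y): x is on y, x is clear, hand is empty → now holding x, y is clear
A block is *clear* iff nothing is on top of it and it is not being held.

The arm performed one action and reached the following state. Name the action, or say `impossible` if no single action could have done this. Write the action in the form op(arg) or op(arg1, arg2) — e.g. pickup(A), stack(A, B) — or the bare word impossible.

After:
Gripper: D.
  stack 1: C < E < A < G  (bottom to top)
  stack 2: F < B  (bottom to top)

target: towers=[C/E/A/G; F/B] holding=D
     unstack(G, A) → towers=[C/E/A; F/B/D] holding=G
     unstack(D, B) → towers=[C/E/A/G; F/B] holding=D  ← match

unstack(D, B)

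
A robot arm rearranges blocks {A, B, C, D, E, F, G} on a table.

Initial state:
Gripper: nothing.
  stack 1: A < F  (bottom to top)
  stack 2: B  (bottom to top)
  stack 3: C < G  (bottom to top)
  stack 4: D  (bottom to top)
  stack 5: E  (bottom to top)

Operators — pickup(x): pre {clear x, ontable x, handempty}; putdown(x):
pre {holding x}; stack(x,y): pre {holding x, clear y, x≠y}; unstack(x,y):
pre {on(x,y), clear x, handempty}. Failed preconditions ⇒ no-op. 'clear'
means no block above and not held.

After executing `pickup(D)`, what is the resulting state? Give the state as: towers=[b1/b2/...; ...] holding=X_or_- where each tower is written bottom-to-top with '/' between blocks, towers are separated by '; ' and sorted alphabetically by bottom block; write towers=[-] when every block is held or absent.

before: towers=[A/F; B; C/G; D; E] holding=-
pre[pickup(D)]: clear(D) ok, ontable(D) ok, handempty ok
all met → apply pickup(D)
after:  towers=[A/F; B; C/G; E] holding=D

towers=[A/F; B; C/G; E] holding=D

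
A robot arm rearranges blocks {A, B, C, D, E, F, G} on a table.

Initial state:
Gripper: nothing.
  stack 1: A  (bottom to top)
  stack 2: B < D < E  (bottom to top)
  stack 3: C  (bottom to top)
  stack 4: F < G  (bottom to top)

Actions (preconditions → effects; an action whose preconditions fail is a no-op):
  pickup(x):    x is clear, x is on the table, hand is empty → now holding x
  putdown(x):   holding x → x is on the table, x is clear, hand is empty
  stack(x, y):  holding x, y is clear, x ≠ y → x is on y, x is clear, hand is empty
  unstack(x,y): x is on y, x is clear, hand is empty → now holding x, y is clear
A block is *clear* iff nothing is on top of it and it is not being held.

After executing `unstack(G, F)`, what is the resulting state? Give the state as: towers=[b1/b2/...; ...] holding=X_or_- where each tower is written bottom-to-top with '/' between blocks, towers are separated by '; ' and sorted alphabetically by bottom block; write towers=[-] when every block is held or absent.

before: towers=[A; B/D/E; C; F/G] holding=-
pre[unstack(G, F)]: on(G,F) ✓, clear(G) ✓, handempty ✓
all met → apply unstack(G, F)
after:  towers=[A; B/D/E; C; F] holding=G

towers=[A; B/D/E; C; F] holding=G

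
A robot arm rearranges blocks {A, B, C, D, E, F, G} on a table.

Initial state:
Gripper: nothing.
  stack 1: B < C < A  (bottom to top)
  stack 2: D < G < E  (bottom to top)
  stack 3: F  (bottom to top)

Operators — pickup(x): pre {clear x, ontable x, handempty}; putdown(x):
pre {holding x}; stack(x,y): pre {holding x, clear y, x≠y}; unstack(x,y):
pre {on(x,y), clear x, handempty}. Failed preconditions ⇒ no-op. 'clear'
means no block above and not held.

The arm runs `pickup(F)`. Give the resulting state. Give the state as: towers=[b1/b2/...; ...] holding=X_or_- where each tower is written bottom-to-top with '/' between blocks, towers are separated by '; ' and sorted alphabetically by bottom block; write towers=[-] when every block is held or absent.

before: towers=[B/C/A; D/G/E; F] holding=-
pre[pickup(F)]: clear(F) ✓, ontable(F) ✓, handempty ✓
all met → apply pickup(F)
after:  towers=[B/C/A; D/G/E] holding=F

towers=[B/C/A; D/G/E] holding=F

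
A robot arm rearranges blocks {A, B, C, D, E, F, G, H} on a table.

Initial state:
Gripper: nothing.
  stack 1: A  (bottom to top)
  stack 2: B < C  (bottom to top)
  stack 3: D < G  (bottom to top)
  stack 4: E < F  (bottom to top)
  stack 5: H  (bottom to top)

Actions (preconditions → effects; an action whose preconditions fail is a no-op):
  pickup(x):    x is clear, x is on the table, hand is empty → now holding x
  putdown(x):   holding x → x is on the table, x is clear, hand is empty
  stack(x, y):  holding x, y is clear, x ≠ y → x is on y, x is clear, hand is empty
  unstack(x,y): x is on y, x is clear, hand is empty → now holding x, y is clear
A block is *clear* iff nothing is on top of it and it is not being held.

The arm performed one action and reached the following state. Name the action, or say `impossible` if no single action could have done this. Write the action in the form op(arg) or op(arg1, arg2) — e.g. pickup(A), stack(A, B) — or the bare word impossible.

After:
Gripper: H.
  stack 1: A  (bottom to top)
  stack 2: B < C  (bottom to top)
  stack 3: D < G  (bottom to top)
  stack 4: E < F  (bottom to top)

pickup(H)

target: towers=[A; B/C; D/G; E/F] holding=H
     unstack(G, D) → towers=[A; B/C; D; E/F; H] holding=G
         pickup(A) → towers=[B/C; D/G; E/F; H] holding=A
         pickup(H) → towers=[A; B/C; D/G; E/F] holding=H  ← match
     unstack(F, E) → towers=[A; B/C; D/G; E; H] holding=F
     unstack(C, B) → towers=[A; B; D/G; E/F; H] holding=C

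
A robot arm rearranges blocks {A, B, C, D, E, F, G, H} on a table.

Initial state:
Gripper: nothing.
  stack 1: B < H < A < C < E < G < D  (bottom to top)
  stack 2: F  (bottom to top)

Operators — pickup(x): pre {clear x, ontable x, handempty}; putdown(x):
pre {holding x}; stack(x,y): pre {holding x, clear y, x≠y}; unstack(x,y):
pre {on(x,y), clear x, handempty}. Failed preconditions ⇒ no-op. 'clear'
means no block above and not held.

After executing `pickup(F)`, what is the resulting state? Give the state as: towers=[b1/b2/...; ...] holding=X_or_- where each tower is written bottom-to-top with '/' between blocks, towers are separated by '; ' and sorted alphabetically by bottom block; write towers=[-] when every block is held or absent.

before: towers=[B/H/A/C/E/G/D; F] holding=-
pre[pickup(F)]: clear(F) ✓, ontable(F) ✓, handempty ✓
all met → apply pickup(F)
after:  towers=[B/H/A/C/E/G/D] holding=F

towers=[B/H/A/C/E/G/D] holding=F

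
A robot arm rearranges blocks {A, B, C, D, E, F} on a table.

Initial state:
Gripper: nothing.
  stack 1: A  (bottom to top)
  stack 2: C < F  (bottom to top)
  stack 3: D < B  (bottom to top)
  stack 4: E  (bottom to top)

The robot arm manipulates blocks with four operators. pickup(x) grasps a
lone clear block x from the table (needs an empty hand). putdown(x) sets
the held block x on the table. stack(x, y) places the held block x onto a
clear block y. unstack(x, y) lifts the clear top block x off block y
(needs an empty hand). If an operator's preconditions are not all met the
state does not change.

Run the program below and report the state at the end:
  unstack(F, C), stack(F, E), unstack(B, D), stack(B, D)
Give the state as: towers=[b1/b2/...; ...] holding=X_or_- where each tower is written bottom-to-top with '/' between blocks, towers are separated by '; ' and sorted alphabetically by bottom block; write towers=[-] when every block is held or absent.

step 1 (unstack(F, C)): towers=[A; C; D/B; E] holding=F
step 2 (stack(F, E)): towers=[A; C; D/B; E/F] holding=-
step 3 (unstack(B, D)): towers=[A; C; D; E/F] holding=B
step 4 (stack(B, D)): towers=[A; C; D/B; E/F] holding=-

towers=[A; C; D/B; E/F] holding=-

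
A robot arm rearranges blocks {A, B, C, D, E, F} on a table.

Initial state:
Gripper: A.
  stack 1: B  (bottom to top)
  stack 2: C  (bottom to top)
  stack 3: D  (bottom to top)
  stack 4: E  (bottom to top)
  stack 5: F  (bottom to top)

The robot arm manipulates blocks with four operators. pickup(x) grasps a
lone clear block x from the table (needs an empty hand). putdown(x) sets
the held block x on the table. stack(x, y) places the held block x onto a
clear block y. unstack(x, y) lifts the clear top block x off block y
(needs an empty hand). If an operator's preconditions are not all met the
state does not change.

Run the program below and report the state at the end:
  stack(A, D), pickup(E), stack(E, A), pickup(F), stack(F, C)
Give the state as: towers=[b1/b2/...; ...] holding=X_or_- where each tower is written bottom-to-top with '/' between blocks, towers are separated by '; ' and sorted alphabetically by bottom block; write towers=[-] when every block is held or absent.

step 1 (stack(A, D)): towers=[B; C; D/A; E; F] holding=-
step 2 (pickup(E)): towers=[B; C; D/A; F] holding=E
step 3 (stack(E, A)): towers=[B; C; D/A/E; F] holding=-
step 4 (pickup(F)): towers=[B; C; D/A/E] holding=F
step 5 (stack(F, C)): towers=[B; C/F; D/A/E] holding=-

towers=[B; C/F; D/A/E] holding=-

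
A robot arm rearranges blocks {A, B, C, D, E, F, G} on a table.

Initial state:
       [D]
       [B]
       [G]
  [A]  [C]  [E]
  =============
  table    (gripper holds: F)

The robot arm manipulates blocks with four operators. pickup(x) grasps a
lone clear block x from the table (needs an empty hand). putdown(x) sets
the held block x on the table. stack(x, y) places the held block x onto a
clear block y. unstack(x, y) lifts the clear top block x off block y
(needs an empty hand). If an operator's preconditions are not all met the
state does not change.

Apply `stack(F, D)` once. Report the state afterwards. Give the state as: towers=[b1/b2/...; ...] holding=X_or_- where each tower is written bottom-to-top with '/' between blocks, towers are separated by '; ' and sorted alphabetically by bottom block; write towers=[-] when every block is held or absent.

before: towers=[A; C/G/B/D; E] holding=F
pre[stack(F, D)]: holding(F) ok, clear(D) ok, F≠D ok
all met → apply stack(F, D)
after:  towers=[A; C/G/B/D/F; E] holding=-

towers=[A; C/G/B/D/F; E] holding=-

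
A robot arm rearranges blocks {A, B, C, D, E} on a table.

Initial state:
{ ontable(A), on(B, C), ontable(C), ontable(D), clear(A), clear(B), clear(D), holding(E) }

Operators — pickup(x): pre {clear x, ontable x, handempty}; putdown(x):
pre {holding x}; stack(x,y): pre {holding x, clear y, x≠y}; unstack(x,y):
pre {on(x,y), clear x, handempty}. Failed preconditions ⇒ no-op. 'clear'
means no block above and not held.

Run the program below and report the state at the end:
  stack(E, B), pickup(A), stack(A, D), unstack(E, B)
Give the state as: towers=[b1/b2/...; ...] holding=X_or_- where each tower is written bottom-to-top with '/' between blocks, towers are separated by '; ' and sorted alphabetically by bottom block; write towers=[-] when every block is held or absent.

towers=[C/B; D/A] holding=E

step 1 (stack(E, B)): towers=[A; C/B/E; D] holding=-
step 2 (pickup(A)): towers=[C/B/E; D] holding=A
step 3 (stack(A, D)): towers=[C/B/E; D/A] holding=-
step 4 (unstack(E, B)): towers=[C/B; D/A] holding=E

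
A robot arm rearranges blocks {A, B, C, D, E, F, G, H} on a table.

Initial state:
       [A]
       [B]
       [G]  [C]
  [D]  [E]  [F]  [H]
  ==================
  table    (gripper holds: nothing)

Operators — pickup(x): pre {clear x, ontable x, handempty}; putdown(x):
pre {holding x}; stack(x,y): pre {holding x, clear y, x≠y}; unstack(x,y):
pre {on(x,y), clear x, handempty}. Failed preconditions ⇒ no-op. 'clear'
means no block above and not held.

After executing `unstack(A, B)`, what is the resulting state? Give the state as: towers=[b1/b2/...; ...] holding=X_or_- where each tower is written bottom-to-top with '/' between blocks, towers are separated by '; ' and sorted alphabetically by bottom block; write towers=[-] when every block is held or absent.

before: towers=[D; E/G/B/A; F/C; H] holding=-
pre[unstack(A, B)]: on(A,B) ✓, clear(A) ✓, handempty ✓
all met → apply unstack(A, B)
after:  towers=[D; E/G/B; F/C; H] holding=A

towers=[D; E/G/B; F/C; H] holding=A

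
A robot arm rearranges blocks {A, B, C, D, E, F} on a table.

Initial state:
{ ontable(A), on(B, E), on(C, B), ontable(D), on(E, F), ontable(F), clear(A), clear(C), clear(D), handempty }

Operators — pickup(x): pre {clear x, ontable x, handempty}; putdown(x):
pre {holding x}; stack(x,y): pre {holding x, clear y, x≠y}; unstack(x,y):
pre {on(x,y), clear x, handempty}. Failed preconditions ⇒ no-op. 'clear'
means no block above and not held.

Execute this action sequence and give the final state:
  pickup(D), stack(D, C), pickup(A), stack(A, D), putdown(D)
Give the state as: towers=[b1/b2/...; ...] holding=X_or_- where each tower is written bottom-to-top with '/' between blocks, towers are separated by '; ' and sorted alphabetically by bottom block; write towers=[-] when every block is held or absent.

towers=[F/E/B/C/D/A] holding=-

step 1 (pickup(D)): towers=[A; F/E/B/C] holding=D
step 2 (stack(D, C)): towers=[A; F/E/B/C/D] holding=-
step 3 (pickup(A)): towers=[F/E/B/C/D] holding=A
step 4 (stack(A, D)): towers=[F/E/B/C/D/A] holding=-
step 5 (putdown(D)) [no-op]: towers=[F/E/B/C/D/A] holding=-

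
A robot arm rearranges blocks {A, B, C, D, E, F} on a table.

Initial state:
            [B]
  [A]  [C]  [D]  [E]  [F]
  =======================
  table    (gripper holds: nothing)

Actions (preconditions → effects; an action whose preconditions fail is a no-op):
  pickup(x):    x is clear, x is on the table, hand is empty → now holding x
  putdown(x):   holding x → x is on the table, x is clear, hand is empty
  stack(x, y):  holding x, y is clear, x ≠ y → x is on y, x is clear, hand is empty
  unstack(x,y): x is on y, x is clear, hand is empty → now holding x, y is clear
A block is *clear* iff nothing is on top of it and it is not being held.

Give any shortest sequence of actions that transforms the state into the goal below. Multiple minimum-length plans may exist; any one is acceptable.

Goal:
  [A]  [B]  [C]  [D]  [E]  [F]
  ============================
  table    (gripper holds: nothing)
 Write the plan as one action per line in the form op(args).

unstack(B, D)
putdown(B)

step 1 (unstack(B, D)): towers=[A; C; D; E; F] holding=B
step 2 (putdown(B)): towers=[A; B; C; D; E; F] holding=-
goal check: towers=[A; B; C; D; E; F] holding=- — reached (length 2, optimal by BFS)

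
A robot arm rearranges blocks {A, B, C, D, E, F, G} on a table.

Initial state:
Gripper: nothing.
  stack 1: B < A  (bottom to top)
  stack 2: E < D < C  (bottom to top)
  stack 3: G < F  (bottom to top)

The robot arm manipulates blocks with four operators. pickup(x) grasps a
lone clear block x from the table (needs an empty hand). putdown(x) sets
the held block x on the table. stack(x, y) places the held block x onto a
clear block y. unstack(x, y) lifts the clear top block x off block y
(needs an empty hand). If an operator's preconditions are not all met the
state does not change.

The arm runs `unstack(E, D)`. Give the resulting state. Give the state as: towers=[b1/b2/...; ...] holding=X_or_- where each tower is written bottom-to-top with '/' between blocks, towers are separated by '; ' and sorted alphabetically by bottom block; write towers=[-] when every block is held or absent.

towers=[B/A; E/D/C; G/F] holding=-

before: towers=[B/A; E/D/C; G/F] holding=-
pre[unstack(E, D)]: on(E,D) ✗, clear(E) ✗, handempty ✓
on(E,D), clear(E) unmet → unstack(E, D) is a no-op
after:  towers=[B/A; E/D/C; G/F] holding=-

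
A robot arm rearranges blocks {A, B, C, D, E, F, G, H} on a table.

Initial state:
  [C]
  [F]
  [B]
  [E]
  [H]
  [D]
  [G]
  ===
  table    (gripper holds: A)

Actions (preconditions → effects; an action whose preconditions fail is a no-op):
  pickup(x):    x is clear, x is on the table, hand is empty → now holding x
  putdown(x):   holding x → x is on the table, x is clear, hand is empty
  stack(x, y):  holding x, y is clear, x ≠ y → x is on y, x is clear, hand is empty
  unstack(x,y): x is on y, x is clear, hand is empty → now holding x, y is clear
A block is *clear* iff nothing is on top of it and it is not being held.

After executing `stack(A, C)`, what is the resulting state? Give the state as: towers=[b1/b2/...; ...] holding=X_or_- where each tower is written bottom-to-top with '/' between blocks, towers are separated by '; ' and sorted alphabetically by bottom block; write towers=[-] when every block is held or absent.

before: towers=[G/D/H/E/B/F/C] holding=A
pre[stack(A, C)]: holding(A) ok, clear(C) ok, A≠C ok
all met → apply stack(A, C)
after:  towers=[G/D/H/E/B/F/C/A] holding=-

towers=[G/D/H/E/B/F/C/A] holding=-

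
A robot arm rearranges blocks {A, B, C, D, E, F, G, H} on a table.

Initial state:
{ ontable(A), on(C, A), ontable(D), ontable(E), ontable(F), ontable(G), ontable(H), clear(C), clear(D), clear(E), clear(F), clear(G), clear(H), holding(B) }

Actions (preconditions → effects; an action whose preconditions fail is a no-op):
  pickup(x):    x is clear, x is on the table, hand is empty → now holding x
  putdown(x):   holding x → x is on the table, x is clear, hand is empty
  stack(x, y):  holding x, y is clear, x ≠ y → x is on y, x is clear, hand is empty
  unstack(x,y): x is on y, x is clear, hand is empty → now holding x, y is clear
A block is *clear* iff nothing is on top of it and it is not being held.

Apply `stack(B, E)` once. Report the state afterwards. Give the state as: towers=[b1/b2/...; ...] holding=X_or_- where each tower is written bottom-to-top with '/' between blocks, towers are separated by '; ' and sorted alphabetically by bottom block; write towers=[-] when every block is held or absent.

towers=[A/C; D; E/B; F; G; H] holding=-

before: towers=[A/C; D; E; F; G; H] holding=B
pre[stack(B, E)]: holding(B) ok, clear(E) ok, B≠E ok
all met → apply stack(B, E)
after:  towers=[A/C; D; E/B; F; G; H] holding=-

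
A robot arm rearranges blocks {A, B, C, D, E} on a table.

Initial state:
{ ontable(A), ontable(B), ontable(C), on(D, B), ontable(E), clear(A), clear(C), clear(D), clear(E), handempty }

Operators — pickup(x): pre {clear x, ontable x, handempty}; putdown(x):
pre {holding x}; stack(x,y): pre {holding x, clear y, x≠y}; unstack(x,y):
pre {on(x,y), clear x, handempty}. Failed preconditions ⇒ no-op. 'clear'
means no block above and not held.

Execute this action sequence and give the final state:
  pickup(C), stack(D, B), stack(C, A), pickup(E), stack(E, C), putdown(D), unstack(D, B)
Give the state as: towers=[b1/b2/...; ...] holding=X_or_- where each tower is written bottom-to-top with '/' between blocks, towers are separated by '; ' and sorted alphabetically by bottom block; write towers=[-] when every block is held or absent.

towers=[A/C/E; B] holding=D

step 1 (pickup(C)): towers=[A; B/D; E] holding=C
step 2 (stack(D, B)) [no-op]: towers=[A; B/D; E] holding=C
step 3 (stack(C, A)): towers=[A/C; B/D; E] holding=-
step 4 (pickup(E)): towers=[A/C; B/D] holding=E
step 5 (stack(E, C)): towers=[A/C/E; B/D] holding=-
step 6 (putdown(D)) [no-op]: towers=[A/C/E; B/D] holding=-
step 7 (unstack(D, B)): towers=[A/C/E; B] holding=D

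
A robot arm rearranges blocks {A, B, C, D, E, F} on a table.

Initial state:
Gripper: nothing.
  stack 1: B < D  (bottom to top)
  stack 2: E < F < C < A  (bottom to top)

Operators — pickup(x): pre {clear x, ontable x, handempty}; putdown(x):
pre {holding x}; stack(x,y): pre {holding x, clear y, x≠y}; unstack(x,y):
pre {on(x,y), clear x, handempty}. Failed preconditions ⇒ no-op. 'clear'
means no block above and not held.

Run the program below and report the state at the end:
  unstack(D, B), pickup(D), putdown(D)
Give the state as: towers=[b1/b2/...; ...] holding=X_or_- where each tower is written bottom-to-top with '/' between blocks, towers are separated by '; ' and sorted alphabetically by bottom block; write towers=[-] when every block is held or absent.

step 1 (unstack(D, B)): towers=[B; E/F/C/A] holding=D
step 2 (pickup(D)) [no-op]: towers=[B; E/F/C/A] holding=D
step 3 (putdown(D)): towers=[B; D; E/F/C/A] holding=-

towers=[B; D; E/F/C/A] holding=-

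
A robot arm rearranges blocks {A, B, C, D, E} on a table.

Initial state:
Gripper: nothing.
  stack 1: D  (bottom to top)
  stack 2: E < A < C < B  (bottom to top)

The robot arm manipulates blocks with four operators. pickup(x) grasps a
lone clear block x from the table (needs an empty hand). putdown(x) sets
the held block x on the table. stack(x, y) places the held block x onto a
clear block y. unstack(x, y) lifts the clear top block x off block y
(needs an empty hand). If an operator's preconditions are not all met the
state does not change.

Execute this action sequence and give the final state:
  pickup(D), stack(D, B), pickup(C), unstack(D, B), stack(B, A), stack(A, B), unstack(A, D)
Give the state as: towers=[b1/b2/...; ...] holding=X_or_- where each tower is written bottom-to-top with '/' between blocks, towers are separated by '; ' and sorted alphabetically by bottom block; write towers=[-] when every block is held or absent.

step 1 (pickup(D)): towers=[E/A/C/B] holding=D
step 2 (stack(D, B)): towers=[E/A/C/B/D] holding=-
step 3 (pickup(C)) [no-op]: towers=[E/A/C/B/D] holding=-
step 4 (unstack(D, B)): towers=[E/A/C/B] holding=D
step 5 (stack(B, A)) [no-op]: towers=[E/A/C/B] holding=D
step 6 (stack(A, B)) [no-op]: towers=[E/A/C/B] holding=D
step 7 (unstack(A, D)) [no-op]: towers=[E/A/C/B] holding=D

towers=[E/A/C/B] holding=D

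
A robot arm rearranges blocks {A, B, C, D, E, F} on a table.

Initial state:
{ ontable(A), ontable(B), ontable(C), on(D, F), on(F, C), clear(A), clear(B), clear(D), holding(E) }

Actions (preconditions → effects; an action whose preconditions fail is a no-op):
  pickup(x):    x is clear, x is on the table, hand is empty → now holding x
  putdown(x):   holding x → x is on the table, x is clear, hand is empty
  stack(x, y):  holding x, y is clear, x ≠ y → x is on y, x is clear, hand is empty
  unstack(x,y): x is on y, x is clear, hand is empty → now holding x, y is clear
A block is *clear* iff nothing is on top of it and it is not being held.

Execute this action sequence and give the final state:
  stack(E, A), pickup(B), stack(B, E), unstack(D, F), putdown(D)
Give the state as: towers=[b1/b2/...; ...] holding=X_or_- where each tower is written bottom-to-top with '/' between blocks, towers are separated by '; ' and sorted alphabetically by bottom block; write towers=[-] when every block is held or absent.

step 1 (stack(E, A)): towers=[A/E; B; C/F/D] holding=-
step 2 (pickup(B)): towers=[A/E; C/F/D] holding=B
step 3 (stack(B, E)): towers=[A/E/B; C/F/D] holding=-
step 4 (unstack(D, F)): towers=[A/E/B; C/F] holding=D
step 5 (putdown(D)): towers=[A/E/B; C/F; D] holding=-

towers=[A/E/B; C/F; D] holding=-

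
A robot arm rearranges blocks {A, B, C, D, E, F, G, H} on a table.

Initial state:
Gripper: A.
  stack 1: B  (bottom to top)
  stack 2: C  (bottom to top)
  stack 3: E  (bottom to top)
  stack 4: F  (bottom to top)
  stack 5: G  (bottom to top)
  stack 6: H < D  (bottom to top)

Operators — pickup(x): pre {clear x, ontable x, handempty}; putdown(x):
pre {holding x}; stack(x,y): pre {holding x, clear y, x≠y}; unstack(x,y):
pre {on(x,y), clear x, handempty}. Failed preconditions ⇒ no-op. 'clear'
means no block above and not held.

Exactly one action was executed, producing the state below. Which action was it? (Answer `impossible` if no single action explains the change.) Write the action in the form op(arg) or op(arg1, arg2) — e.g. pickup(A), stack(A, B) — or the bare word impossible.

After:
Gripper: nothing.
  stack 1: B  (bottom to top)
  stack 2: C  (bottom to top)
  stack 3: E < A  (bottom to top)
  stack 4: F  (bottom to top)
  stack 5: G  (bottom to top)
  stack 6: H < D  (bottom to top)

target: towers=[B; C; E/A; F; G; H/D] holding=-
        putdown(A) → towers=[A; B; C; E; F; G; H/D] holding=-
       stack(A, G) → towers=[B; C; E; F; G/A; H/D] holding=-
       stack(A, E) → towers=[B; C; E/A; F; G; H/D] holding=-  ← match
       stack(A, B) → towers=[B/A; C; E; F; G; H/D] holding=-
       stack(A, F) → towers=[B; C; E; F/A; G; H/D] holding=-
       stack(A, D) → towers=[B; C; E; F; G; H/D/A] holding=-
       stack(A, C) → towers=[B; C/A; E; F; G; H/D] holding=-

stack(A, E)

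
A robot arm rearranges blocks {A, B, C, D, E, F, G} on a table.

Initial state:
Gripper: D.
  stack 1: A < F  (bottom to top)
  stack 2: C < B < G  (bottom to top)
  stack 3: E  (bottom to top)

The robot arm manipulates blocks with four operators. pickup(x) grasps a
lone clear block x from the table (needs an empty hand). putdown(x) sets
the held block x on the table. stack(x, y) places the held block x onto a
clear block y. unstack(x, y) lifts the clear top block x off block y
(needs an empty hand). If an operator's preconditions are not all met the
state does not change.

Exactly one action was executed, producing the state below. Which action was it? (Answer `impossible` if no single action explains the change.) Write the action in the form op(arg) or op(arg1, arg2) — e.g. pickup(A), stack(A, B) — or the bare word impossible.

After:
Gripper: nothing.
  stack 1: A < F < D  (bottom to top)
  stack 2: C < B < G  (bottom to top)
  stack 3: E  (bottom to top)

stack(D, F)

target: towers=[A/F/D; C/B/G; E] holding=-
        putdown(D) → towers=[A/F; C/B/G; D; E] holding=-
       stack(D, F) → towers=[A/F/D; C/B/G; E] holding=-  ← match
       stack(D, G) → towers=[A/F; C/B/G/D; E] holding=-
       stack(D, E) → towers=[A/F; C/B/G; E/D] holding=-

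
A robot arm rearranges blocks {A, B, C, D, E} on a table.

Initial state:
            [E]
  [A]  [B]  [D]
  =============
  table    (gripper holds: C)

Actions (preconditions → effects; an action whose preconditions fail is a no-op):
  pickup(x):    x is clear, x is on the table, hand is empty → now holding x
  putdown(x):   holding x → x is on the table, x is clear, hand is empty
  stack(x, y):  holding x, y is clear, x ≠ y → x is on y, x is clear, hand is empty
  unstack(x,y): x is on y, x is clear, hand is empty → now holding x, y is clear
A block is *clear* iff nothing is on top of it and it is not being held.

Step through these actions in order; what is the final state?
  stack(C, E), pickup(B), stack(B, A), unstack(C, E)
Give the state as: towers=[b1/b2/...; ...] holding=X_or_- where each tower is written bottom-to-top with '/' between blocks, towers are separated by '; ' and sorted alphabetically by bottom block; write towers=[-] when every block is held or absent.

towers=[A/B; D/E] holding=C

step 1 (stack(C, E)): towers=[A; B; D/E/C] holding=-
step 2 (pickup(B)): towers=[A; D/E/C] holding=B
step 3 (stack(B, A)): towers=[A/B; D/E/C] holding=-
step 4 (unstack(C, E)): towers=[A/B; D/E] holding=C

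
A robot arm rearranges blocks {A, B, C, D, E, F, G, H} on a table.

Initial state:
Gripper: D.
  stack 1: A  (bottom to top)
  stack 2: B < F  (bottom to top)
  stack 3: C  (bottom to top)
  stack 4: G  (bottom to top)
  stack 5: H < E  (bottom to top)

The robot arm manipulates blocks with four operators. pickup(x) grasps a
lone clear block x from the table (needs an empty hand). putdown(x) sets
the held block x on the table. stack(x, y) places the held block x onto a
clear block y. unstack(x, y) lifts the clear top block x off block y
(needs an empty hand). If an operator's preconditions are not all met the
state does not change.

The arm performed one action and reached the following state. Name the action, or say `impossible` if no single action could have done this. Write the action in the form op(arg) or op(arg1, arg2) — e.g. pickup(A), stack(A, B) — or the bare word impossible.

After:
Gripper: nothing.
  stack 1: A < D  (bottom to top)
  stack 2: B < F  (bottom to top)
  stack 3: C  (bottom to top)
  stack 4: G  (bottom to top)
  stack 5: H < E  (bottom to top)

target: towers=[A/D; B/F; C; G; H/E] holding=-
        putdown(D) → towers=[A; B/F; C; D; G; H/E] holding=-
       stack(D, G) → towers=[A; B/F; C; G/D; H/E] holding=-
       stack(D, A) → towers=[A/D; B/F; C; G; H/E] holding=-  ← match
       stack(D, E) → towers=[A; B/F; C; G; H/E/D] holding=-
       stack(D, F) → towers=[A; B/F/D; C; G; H/E] holding=-
       stack(D, C) → towers=[A; B/F; C/D; G; H/E] holding=-

stack(D, A)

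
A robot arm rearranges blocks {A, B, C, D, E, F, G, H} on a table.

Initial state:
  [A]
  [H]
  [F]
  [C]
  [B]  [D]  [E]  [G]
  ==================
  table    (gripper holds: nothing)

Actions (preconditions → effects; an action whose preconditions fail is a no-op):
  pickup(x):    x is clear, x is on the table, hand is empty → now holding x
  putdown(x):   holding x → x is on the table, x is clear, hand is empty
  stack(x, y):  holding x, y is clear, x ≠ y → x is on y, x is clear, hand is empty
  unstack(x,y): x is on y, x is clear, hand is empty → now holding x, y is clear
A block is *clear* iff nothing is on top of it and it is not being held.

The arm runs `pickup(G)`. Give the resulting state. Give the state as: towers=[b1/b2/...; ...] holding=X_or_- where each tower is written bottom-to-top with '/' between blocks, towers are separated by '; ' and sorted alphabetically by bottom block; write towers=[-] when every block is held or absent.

towers=[B/C/F/H/A; D; E] holding=G

before: towers=[B/C/F/H/A; D; E; G] holding=-
pre[pickup(G)]: clear(G) yes, ontable(G) yes, handempty yes
all met → apply pickup(G)
after:  towers=[B/C/F/H/A; D; E] holding=G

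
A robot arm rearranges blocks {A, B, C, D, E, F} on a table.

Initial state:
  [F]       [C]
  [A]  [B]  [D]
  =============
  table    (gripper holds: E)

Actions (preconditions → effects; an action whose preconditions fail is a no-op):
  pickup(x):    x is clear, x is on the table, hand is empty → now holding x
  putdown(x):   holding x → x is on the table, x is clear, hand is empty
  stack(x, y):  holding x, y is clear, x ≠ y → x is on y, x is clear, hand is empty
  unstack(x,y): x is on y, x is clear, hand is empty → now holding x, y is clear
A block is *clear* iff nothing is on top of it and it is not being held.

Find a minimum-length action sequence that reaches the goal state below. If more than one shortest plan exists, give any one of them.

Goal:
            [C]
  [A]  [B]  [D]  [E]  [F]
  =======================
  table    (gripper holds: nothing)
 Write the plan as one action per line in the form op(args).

step 1 (putdown(E)): towers=[A/F; B; D/C; E] holding=-
step 2 (unstack(F, A)): towers=[A; B; D/C; E] holding=F
step 3 (putdown(F)): towers=[A; B; D/C; E; F] holding=-
goal check: towers=[A; B; D/C; E; F] holding=- — reached (length 3, optimal by BFS)

putdown(E)
unstack(F, A)
putdown(F)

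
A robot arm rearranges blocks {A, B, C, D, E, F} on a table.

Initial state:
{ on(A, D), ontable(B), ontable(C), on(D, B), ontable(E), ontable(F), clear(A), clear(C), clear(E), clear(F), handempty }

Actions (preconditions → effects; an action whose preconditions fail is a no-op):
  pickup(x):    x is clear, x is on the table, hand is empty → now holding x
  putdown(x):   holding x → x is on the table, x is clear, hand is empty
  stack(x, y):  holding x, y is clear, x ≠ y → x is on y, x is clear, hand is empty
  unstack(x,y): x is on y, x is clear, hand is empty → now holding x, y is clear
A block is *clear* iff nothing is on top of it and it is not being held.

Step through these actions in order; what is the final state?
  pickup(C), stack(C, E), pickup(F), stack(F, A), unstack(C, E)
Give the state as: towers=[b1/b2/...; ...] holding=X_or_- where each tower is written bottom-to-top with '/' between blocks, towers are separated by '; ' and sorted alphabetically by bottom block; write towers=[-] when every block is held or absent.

step 1 (pickup(C)): towers=[B/D/A; E; F] holding=C
step 2 (stack(C, E)): towers=[B/D/A; E/C; F] holding=-
step 3 (pickup(F)): towers=[B/D/A; E/C] holding=F
step 4 (stack(F, A)): towers=[B/D/A/F; E/C] holding=-
step 5 (unstack(C, E)): towers=[B/D/A/F; E] holding=C

towers=[B/D/A/F; E] holding=C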